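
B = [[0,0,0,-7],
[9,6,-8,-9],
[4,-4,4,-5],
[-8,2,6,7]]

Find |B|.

The determinant is -3024.

Expand along row 1 (it has 3 zeros):
  − (-7) · M_14   where M_14 = det([9 6 -8; 4 -4 4; -8 2 6]) = -432
det = (-1)·(-7)·(-432) = -3024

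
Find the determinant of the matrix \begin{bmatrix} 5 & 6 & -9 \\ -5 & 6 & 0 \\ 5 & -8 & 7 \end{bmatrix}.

Expand along column 3:
  + (-9) · |-5 6; 5 -8| = (-9)·(40 − 30) = -90
  + 7 · |5 6; -5 6| = 7·(30 − (-30)) = 420
Sum: (-90) + (420) = 330

330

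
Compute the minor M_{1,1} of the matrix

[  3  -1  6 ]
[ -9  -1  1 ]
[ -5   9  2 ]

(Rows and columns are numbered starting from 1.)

-11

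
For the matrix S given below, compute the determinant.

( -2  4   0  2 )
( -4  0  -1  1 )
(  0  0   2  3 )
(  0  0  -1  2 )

S is block upper-triangular with a 2×2 block and a 2×2 block on the diagonal, so its determinant equals the product of the determinants of the diagonal blocks.
det of the 2×2 block = 16
det of the 2×2 block = 7
det = (16)·(7) = 112

|S| = 112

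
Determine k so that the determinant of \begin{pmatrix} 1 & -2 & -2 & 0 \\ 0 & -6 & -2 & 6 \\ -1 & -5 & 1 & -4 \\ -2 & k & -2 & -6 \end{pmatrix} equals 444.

Expanding along the column containing k, det(A) is linear in k: det(A) = (14)·k + (388).
Set (14)·k + (388) = 444  ⇒  (14)·k = 56  ⇒  k = 4.

k = 4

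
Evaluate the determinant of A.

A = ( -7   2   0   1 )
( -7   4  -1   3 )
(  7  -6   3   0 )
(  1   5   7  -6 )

831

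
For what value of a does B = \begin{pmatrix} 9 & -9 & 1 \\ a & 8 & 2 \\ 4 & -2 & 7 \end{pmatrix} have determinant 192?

Expanding along the row containing a, det(B) is linear in a: det(B) = (61)·a + (436).
Set (61)·a + (436) = 192  ⇒  (61)·a = -244  ⇒  a = -4.

-4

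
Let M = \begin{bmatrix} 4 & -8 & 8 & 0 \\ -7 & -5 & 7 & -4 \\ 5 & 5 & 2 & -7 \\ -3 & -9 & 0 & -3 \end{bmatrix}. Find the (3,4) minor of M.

804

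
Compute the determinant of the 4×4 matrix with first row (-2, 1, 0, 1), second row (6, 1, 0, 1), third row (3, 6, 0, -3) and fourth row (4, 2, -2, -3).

144

Expand along column 3 (it has 3 zeros):
  − (-2) · M_43   where M_43 = det([-2 1 1; 6 1 1; 3 6 -3]) = 72
det = (-1)·(-2)·(72) = 144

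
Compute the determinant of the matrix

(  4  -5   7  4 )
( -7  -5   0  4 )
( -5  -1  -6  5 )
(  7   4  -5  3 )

The determinant is -96.

Expand along row 2 (it has 1 zero):
  − (-7) · M_21   where M_21 = det([-5 7 4; -1 -6 5; 4 -5 3]) = 242
  + (-5) · M_22   where M_22 = det([4 7 4; -5 -6 5; 7 -5 3]) = 646
  + (4) · M_24   where M_24 = det([4 -5 7; -5 -1 -6; 7 4 -5]) = 360
det = (-1)·(-7)·(242) + (+1)·(-5)·(646) + (+1)·(4)·(360) = -96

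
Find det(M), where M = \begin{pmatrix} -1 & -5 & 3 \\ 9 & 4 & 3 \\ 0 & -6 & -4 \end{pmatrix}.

det(M) = -344

Expand along row 3:
  − (-6) · |-1 3; 9 3| = −(-6)·(-3 − 27) = -180
  + (-4) · |-1 -5; 9 4| = (-4)·(-4 − (-45)) = -164
Sum: (-180) + (-164) = -344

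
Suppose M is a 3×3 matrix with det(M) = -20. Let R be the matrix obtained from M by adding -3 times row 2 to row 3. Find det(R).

-20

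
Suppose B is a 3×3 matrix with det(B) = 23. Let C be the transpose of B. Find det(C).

det(Bᵀ) = det(B).
det(C) = (1)·(23) = 23

det(C) = 23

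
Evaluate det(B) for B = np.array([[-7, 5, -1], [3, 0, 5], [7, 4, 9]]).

|B| = 168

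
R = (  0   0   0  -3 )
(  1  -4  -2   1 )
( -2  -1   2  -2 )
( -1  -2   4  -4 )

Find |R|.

The determinant is -90.

Expand along row 1 (it has 3 zeros):
  − (-3) · M_14   where M_14 = det([1 -4 -2; -2 -1 2; -1 -2 4]) = -30
det = (-1)·(-3)·(-30) = -90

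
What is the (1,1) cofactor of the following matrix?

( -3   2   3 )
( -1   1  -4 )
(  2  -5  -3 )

Delete row 1 and column 1; the remaining 2×2 submatrix is [1 -4; -5 -3].
Its determinant is 1·(-3) − (-4)·(-5) = -23.
The cofactor carries sign (−1)^(1+1) = +1, so C_{1,1} = +(-23) = -23.

The cofactor is -23.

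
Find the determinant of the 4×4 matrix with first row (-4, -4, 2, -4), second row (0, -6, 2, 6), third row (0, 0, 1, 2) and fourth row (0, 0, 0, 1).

The determinant is 24.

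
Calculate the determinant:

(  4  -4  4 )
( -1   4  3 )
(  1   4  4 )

The determinant is -44.

Expand along column 1:
  + 4 · |4 3; 4 4| = 4·(16 − 12) = 16
  − (-1) · |-4 4; 4 4| = −(-1)·(-16 − 16) = -32
  + 1 · |-4 4; 4 3| = 1·(-12 − 16) = -28
Sum: (16) + (-32) + (-28) = -44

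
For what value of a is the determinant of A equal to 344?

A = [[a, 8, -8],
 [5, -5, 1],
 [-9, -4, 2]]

a = 4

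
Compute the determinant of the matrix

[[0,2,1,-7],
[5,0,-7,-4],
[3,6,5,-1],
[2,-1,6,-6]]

Expand along row 1 (it has 1 zero):
  − (2) · M_12   where M_12 = det([5 -7 -4; 3 5 -1; 2 6 -6]) = -264
  + (1) · M_13   where M_13 = det([5 0 -4; 3 6 -1; 2 -1 -6]) = -125
  − (-7) · M_14   where M_14 = det([5 0 -7; 3 6 5; 2 -1 6]) = 310
det = (-1)·(2)·(-264) + (+1)·(1)·(-125) + (-1)·(-7)·(310) = 2573

2573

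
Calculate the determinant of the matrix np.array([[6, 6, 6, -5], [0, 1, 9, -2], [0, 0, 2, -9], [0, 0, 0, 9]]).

108

The matrix is upper triangular, so the determinant is the product of the diagonal entries:
det = (6) · (1) · (2) · (9) = 108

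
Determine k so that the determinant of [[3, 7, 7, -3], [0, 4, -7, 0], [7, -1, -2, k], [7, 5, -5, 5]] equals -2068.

Expanding along the row containing k, det(A) is linear in k: det(A) = (494)·k + (-3550).
Set (494)·k + (-3550) = -2068  ⇒  (494)·k = 1482  ⇒  k = 3.

k = 3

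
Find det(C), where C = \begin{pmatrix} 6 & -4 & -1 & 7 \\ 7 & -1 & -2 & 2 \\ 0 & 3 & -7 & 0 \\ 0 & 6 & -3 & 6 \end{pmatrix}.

-2055

Expand along row 3 (it has 2 zeros):
  − (3) · M_32   where M_32 = det([6 -1 7; 7 -2 2; 0 -3 6]) = -141
  + (-7) · M_33   where M_33 = det([6 -4 7; 7 -1 2; 0 6 6]) = 354
det = (-1)·(3)·(-141) + (+1)·(-7)·(354) = -2055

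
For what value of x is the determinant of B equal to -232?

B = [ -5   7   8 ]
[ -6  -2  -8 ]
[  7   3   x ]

Expanding along the row containing x, det(B) is linear in x: det(B) = (52)·x + (-544).
Set (52)·x + (-544) = -232  ⇒  (52)·x = 312  ⇒  x = 6.

6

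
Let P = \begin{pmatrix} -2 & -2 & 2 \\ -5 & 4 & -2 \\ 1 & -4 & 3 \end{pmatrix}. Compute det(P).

Expand along row 1:
  + (-2) · |4 -2; -4 3| = (-2)·(12 − 8) = -8
  − (-2) · |-5 -2; 1 3| = −(-2)·(-15 − (-2)) = -26
  + 2 · |-5 4; 1 -4| = 2·(20 − 4) = 32
Sum: (-8) + (-26) + (32) = -2

det(P) = -2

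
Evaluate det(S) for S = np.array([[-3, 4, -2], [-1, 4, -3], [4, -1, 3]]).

Expand along column 1:
  + (-3) · |4 -3; -1 3| = (-3)·(12 − 3) = -27
  − (-1) · |4 -2; -1 3| = −(-1)·(12 − 2) = 10
  + 4 · |4 -2; 4 -3| = 4·(-12 − (-8)) = -16
Sum: (-27) + (10) + (-16) = -33

det(S) = -33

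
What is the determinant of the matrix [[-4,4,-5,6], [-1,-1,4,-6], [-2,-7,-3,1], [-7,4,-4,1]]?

456

Expand along row 1:
  + (-4) · M_11   where M_11 = det([-1 4 -6; -7 -3 1; 4 -4 1]) = -197
  − (4) · M_12   where M_12 = det([-1 4 -6; -2 -3 1; -7 -4 1]) = 57
  + (-5) · M_13   where M_13 = det([-1 -1 -6; -2 -7 1; -7 4 1]) = 358
  − (6) · M_14   where M_14 = det([-1 -1 4; -2 -7 -3; -7 4 -4]) = -281
det = (+1)·(-4)·(-197) + (-1)·(4)·(57) + (+1)·(-5)·(358) + (-1)·(6)·(-281) = 456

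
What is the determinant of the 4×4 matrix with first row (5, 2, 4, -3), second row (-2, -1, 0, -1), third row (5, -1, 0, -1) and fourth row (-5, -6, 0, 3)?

The determinant is 252.

Expand along column 3 (it has 3 zeros):
  + (4) · M_13   where M_13 = det([-2 -1 -1; 5 -1 -1; -5 -6 3]) = 63
det = (+1)·(4)·(63) = 252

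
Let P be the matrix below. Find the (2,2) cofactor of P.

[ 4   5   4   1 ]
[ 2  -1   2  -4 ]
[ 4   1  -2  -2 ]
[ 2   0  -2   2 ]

-84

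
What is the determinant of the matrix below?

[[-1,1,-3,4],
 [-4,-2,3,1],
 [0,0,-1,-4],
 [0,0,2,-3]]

The matrix is block upper-triangular with a 2×2 block and a 2×2 block on the diagonal, so its determinant equals the product of the determinants of the diagonal blocks.
det of the 2×2 block = 6
det of the 2×2 block = 11
det = (6)·(11) = 66

66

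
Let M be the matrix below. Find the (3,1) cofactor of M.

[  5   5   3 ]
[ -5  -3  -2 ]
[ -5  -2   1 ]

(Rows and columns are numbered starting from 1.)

-1

Delete row 3 and column 1; the remaining 2×2 submatrix is [5 3; -3 -2].
Its determinant is 5·(-2) − 3·(-3) = -1.
The cofactor carries sign (−1)^(3+1) = +1, so C_{3,1} = +(-1) = -1.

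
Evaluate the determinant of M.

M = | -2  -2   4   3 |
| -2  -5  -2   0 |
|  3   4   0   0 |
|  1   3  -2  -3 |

Expand along row 3 (it has 2 zeros):
  + (3) · M_31   where M_31 = det([-2 4 3; -5 -2 0; 3 -2 -3]) = -24
  − (4) · M_32   where M_32 = det([-2 4 3; -2 -2 0; 1 -2 -3]) = -18
det = (+1)·(3)·(-24) + (-1)·(4)·(-18) = 0

The determinant is 0.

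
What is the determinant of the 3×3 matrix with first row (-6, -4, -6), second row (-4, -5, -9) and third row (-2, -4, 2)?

136

Expand along column 1:
  + (-6) · |-5 -9; -4 2| = (-6)·(-10 − 36) = 276
  − (-4) · |-4 -6; -4 2| = −(-4)·(-8 − 24) = -128
  + (-2) · |-4 -6; -5 -9| = (-2)·(36 − 30) = -12
Sum: (276) + (-128) + (-12) = 136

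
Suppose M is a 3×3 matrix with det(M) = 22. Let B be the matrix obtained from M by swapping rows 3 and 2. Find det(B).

Swapping two rows multiplies the determinant by −1.
det(B) = (-1)·(22) = -22

-22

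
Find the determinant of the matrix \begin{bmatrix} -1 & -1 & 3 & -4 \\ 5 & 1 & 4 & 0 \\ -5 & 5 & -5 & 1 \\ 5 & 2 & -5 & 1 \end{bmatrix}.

Expand along row 2 (it has 1 zero):
  − (5) · M_21   where M_21 = det([-1 3 -4; 5 -5 1; 2 -5 1]) = 51
  + (1) · M_22   where M_22 = det([-1 3 -4; -5 -5 1; 5 -5 1]) = -170
  − (4) · M_23   where M_23 = det([-1 -1 -4; -5 5 1; 5 2 1]) = 127
det = (-1)·(5)·(51) + (+1)·(1)·(-170) + (-1)·(4)·(127) = -933

-933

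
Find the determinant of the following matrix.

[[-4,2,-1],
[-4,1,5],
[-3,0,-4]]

-49

Expand along column 2:
  − 2 · |-4 5; -3 -4| = −2·(16 − (-15)) = -62
  + 1 · |-4 -1; -3 -4| = 1·(16 − 3) = 13
Sum: (-62) + (13) = -49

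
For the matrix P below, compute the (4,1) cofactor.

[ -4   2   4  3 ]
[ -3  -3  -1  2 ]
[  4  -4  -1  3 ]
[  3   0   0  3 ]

Delete row 4 and column 1; the remaining 3×3 submatrix is [2 4 3; -3 -1 2; -4 -1 3].
Its determinant is -1.
The cofactor carries sign (−1)^(4+1) = −1, so C_{4,1} = −(-1) = 1.

1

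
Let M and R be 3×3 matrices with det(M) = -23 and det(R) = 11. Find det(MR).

det(MR) = det(M)·det(R) = (-23)·(11) = -253

-253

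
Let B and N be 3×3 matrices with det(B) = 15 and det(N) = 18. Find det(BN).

det(BN) = det(B)·det(N) = (15)·(18) = 270

|BN| = 270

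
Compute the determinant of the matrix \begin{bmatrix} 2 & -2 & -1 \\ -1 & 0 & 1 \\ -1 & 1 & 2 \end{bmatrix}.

-3

Expand along row 2:
  − (-1) · |-2 -1; 1 2| = −(-1)·(-4 − (-1)) = -3
  − 1 · |2 -2; -1 1| = −1·(2 − 2) = 0
Sum: (-3) + (0) = -3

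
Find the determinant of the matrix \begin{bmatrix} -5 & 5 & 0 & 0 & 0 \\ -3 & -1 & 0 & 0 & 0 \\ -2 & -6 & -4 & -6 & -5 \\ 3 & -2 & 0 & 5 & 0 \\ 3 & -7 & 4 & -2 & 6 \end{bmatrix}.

The matrix is block lower-triangular with a 2×2 block and a 3×3 block on the diagonal, so its determinant equals the product of the determinants of the diagonal blocks.
det of the 2×2 block = 20
det of the 3×3 block = -20
det = (20)·(-20) = -400

-400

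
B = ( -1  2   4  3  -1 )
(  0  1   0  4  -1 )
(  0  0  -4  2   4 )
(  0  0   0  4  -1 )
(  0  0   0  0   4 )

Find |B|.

det(B) = 64

B is upper triangular, so det(B) is the product of the diagonal entries:
det = (-1) · (1) · (-4) · (4) · (4) = 64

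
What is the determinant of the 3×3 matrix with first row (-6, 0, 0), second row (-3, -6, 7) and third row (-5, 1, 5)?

The determinant is 222.

Expand along row 1:
  + (-6) · |-6 7; 1 5| = (-6)·(-30 − 7) = 222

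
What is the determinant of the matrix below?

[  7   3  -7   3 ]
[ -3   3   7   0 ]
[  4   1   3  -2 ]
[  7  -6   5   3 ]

Expand along row 2 (it has 1 zero):
  − (-3) · M_21   where M_21 = det([3 -7 3; 1 3 -2; -6 5 3]) = 63
  + (3) · M_22   where M_22 = det([7 -7 3; 4 3 -2; 7 5 3]) = 312
  − (7) · M_23   where M_23 = det([7 3 3; 4 1 -2; 7 -6 3]) = -234
det = (-1)·(-3)·(63) + (+1)·(3)·(312) + (-1)·(7)·(-234) = 2763

2763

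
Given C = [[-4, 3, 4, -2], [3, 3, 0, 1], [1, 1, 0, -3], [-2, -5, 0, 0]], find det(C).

Expand along column 3 (it has 3 zeros):
  + (4) · M_13   where M_13 = det([3 3 1; 1 1 -3; -2 -5 0]) = -30
det = (+1)·(4)·(-30) = -120

-120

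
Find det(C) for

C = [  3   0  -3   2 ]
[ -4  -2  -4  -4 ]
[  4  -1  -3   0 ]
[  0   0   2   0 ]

The determinant is -24.

Expand along row 4 (it has 3 zeros):
  − (2) · M_43   where M_43 = det([3 0 2; -4 -2 -4; 4 -1 0]) = 12
det = (-1)·(2)·(12) = -24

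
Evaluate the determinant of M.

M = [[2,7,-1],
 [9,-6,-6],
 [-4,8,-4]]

516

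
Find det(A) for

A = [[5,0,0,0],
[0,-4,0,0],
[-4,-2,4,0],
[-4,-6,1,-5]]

|A| = 400

A is lower triangular, so det(A) is the product of the diagonal entries:
det = (5) · (-4) · (4) · (-5) = 400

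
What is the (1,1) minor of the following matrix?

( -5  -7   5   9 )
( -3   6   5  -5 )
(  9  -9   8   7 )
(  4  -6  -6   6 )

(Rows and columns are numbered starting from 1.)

90

Delete row 1 and column 1; the remaining 3×3 submatrix is [6 5 -5; -9 8 7; -6 -6 6].
Its determinant is 90.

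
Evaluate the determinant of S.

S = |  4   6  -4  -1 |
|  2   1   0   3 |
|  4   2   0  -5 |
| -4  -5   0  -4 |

Expand along column 3 (it has 3 zeros):
  + (-4) · M_13   where M_13 = det([2 1 3; 4 2 -5; -4 -5 -4]) = -66
det = (+1)·(-4)·(-66) = 264

The determinant is 264.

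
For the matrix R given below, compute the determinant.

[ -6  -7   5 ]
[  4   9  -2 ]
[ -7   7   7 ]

Expand along column 1:
  + (-6) · |9 -2; 7 7| = (-6)·(63 − (-14)) = -462
  − 4 · |-7 5; 7 7| = −4·(-49 − 35) = 336
  + (-7) · |-7 5; 9 -2| = (-7)·(14 − 45) = 217
Sum: (-462) + (336) + (217) = 91

91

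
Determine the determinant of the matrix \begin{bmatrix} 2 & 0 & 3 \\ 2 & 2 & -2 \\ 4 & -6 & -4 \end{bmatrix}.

-100

Expand along column 2:
  + 2 · |2 3; 4 -4| = 2·(-8 − 12) = -40
  − (-6) · |2 3; 2 -2| = −(-6)·(-4 − 6) = -60
Sum: (-40) + (-60) = -100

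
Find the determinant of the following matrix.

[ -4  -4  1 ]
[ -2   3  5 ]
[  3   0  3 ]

Expand along row 3:
  + 3 · |-4 1; 3 5| = 3·(-20 − 3) = -69
  + 3 · |-4 -4; -2 3| = 3·(-12 − 8) = -60
Sum: (-69) + (-60) = -129

-129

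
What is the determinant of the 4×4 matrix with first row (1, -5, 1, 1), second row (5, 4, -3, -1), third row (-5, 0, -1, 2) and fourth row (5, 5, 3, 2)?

-602

Expand along row 3 (it has 1 zero):
  + (-5) · M_31   where M_31 = det([-5 1 1; 4 -3 -1; 5 3 2]) = 29
  + (-1) · M_33   where M_33 = det([1 -5 1; 5 4 -1; 5 5 2]) = 93
  − (2) · M_34   where M_34 = det([1 -5 1; 5 4 -3; 5 5 3]) = 182
det = (+1)·(-5)·(29) + (+1)·(-1)·(93) + (-1)·(2)·(182) = -602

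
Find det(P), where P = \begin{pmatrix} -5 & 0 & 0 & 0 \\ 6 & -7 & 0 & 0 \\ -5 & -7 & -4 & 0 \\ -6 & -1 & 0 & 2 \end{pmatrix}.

|P| = -280

P is lower triangular, so det(P) is the product of the diagonal entries:
det = (-5) · (-7) · (-4) · (2) = -280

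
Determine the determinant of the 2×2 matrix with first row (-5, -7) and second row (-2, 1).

The determinant is -19.

det = (-5)·1 − (-7)·(-2) = -5 − 14 = -19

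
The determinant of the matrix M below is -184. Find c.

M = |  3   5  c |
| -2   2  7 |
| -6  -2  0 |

-1

Expanding along the column containing c, det(M) is linear in c: det(M) = (16)·c + (-168).
Set (16)·c + (-168) = -184  ⇒  (16)·c = -16  ⇒  c = -1.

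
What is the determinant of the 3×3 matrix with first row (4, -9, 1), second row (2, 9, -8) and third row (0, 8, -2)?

164

Expand along column 1:
  + 4 · |9 -8; 8 -2| = 4·(-18 − (-64)) = 184
  − 2 · |-9 1; 8 -2| = −2·(18 − 8) = -20
Sum: (184) + (-20) = 164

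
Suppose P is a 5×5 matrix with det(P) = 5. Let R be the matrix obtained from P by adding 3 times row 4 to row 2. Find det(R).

Adding a multiple of one row to another leaves the determinant unchanged.
det(R) = (1)·(5) = 5

The determinant is 5.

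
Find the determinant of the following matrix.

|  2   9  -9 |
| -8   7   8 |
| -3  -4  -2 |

Expand along column 1:
  + 2 · |7 8; -4 -2| = 2·(-14 − (-32)) = 36
  − (-8) · |9 -9; -4 -2| = −(-8)·(-18 − 36) = -432
  + (-3) · |9 -9; 7 8| = (-3)·(72 − (-63)) = -405
Sum: (36) + (-432) + (-405) = -801

-801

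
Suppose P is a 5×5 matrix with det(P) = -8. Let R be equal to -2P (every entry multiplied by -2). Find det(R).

256

For a 5×5 matrix, det(-2P) = (-2)^5·det(P) = -32·det(P).
det(R) = (-32)·(-8) = 256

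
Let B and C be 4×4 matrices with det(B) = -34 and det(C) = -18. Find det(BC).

det(BC) = det(B)·det(C) = (-34)·(-18) = 612

|BC| = 612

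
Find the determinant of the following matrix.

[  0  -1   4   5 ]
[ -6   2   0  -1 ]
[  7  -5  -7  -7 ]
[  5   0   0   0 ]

-65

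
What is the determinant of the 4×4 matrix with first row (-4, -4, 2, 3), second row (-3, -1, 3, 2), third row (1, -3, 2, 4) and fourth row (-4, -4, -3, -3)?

Expand along row 1:
  + (-4) · M_11   where M_11 = det([-1 3 2; -3 2 4; -4 -3 -3]) = -47
  − (-4) · M_12   where M_12 = det([-3 3 2; 1 2 4; -4 -3 -3]) = -47
  + (2) · M_13   where M_13 = det([-3 -1 2; 1 -3 4; -4 -4 -3]) = -94
  − (3) · M_14   where M_14 = det([-3 -1 3; 1 -3 2; -4 -4 -3]) = -94
det = (+1)·(-4)·(-47) + (-1)·(-4)·(-47) + (+1)·(2)·(-94) + (-1)·(3)·(-94) = 94

The determinant is 94.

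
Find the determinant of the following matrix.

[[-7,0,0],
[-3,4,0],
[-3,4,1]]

The matrix is lower triangular, so the determinant is the product of the diagonal entries:
det = (-7) · (4) · (1) = -28

The determinant is -28.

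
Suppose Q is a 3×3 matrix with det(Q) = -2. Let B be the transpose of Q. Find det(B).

-2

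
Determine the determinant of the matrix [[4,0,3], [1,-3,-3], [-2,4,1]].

Expand along row 1:
  + 4 · |-3 -3; 4 1| = 4·(-3 − (-12)) = 36
  + 3 · |1 -3; -2 4| = 3·(4 − 6) = -6
Sum: (36) + (-6) = 30

30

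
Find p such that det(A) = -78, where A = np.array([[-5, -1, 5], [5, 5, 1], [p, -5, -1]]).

p = -2

Expanding along the column containing p, det(A) is linear in p: det(A) = (-26)·p + (-130).
Set (-26)·p + (-130) = -78  ⇒  (-26)·p = 52  ⇒  p = -2.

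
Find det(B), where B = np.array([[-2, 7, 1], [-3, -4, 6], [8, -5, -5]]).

178

Expand along column 1:
  + (-2) · |-4 6; -5 -5| = (-2)·(20 − (-30)) = -100
  − (-3) · |7 1; -5 -5| = −(-3)·(-35 − (-5)) = -90
  + 8 · |7 1; -4 6| = 8·(42 − (-4)) = 368
Sum: (-100) + (-90) + (368) = 178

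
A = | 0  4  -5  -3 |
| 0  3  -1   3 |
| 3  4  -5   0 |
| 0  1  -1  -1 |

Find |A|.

-24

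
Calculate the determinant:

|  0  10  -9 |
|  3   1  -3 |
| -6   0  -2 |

Expand along row 1:
  − 10 · |3 -3; -6 -2| = −10·(-6 − 18) = 240
  + (-9) · |3 1; -6 0| = (-9)·(0 − (-6)) = -54
Sum: (240) + (-54) = 186

186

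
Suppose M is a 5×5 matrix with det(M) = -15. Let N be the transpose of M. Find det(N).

The determinant is -15.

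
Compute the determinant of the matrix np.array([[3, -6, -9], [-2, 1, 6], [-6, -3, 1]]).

Expand along column 1:
  + 3 · |1 6; -3 1| = 3·(1 − (-18)) = 57
  − (-2) · |-6 -9; -3 1| = −(-2)·(-6 − 27) = -66
  + (-6) · |-6 -9; 1 6| = (-6)·(-36 − (-9)) = 162
Sum: (57) + (-66) + (162) = 153

153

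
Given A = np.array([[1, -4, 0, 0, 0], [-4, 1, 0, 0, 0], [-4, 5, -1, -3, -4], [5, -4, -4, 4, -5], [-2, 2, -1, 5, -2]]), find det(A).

A is block lower-triangular with a 2×2 block and a 3×3 block on the diagonal, so its determinant equals the product of the determinants of the diagonal blocks.
det of the 2×2 block = -15
det of the 3×3 block = 56
det = (-15)·(56) = -840

|A| = -840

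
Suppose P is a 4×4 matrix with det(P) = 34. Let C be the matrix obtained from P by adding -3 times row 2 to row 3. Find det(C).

det(C) = 34

Adding a multiple of one row to another leaves the determinant unchanged.
det(C) = (1)·(34) = 34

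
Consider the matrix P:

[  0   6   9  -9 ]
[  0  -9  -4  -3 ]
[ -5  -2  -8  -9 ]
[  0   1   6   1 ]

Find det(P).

det(P) = -2940

Expand along column 1 (it has 3 zeros):
  + (-5) · M_31   where M_31 = det([6 9 -9; -9 -4 -3; 1 6 1]) = 588
det = (+1)·(-5)·(588) = -2940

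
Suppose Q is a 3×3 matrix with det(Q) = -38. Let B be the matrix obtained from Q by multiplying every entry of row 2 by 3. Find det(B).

det(B) = -114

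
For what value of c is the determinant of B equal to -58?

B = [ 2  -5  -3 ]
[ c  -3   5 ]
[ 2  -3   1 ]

Expanding along the row containing c, det(B) is linear in c: det(B) = (14)·c + (-44).
Set (14)·c + (-44) = -58  ⇒  (14)·c = -14  ⇒  c = -1.

-1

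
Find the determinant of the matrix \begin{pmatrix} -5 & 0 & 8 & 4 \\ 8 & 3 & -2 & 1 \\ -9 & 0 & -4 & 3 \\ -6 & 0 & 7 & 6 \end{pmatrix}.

The determinant is 495.

Expand along column 2 (it has 3 zeros):
  + (3) · M_22   where M_22 = det([-5 8 4; -9 -4 3; -6 7 6]) = 165
det = (+1)·(3)·(165) = 495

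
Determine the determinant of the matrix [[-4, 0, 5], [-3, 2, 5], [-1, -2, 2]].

The determinant is -16.

Expand along column 2:
  + 2 · |-4 5; -1 2| = 2·(-8 − (-5)) = -6
  − (-2) · |-4 5; -3 5| = −(-2)·(-20 − (-15)) = -10
Sum: (-6) + (-10) = -16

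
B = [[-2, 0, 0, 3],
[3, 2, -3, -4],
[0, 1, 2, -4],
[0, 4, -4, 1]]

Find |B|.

The determinant is -34.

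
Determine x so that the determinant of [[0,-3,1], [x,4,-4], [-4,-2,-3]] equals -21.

Expanding along the column containing x, det(M) is linear in x: det(M) = (-11)·x + (-32).
Set (-11)·x + (-32) = -21  ⇒  (-11)·x = 11  ⇒  x = -1.

-1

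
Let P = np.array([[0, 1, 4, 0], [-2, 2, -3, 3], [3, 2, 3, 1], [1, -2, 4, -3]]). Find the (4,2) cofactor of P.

Delete row 4 and column 2; the remaining 3×3 submatrix is [0 4 0; -2 -3 3; 3 3 1].
Its determinant is 44.
The cofactor carries sign (−1)^(4+2) = +1, so C_{4,2} = +(44) = 44.

44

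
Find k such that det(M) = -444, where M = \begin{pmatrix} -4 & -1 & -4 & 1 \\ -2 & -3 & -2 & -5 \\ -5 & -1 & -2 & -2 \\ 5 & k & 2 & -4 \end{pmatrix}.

Expanding along the row containing k, det(M) is linear in k: det(M) = (-66)·k + (-114).
Set (-66)·k + (-114) = -444  ⇒  (-66)·k = -330  ⇒  k = 5.

k = 5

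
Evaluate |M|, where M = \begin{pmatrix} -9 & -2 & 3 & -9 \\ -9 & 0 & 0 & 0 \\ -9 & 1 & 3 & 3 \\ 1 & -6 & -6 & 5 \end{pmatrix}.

Expand along row 2 (it has 3 zeros):
  − (-9) · M_21   where M_21 = det([-2 3 -9; 1 3 3; -6 -6 5]) = -243
det = (-1)·(-9)·(-243) = -2187

The determinant is -2187.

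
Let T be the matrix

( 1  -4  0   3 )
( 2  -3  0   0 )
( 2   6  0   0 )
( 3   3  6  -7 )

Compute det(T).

Expand along column 3 (it has 3 zeros):
  − (6) · M_43   where M_43 = det([1 -4 3; 2 -3 0; 2 6 0]) = 54
det = (-1)·(6)·(54) = -324

-324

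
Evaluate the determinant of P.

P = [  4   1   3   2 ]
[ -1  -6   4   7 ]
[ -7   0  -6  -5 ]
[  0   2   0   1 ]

Expand along row 4 (it has 2 zeros):
  + (2) · M_42   where M_42 = det([4 3 2; -1 4 7; -7 -6 -5]) = -6
  + (1) · M_44   where M_44 = det([4 1 3; -1 -6 4; -7 0 -6]) = -16
det = (+1)·(2)·(-6) + (+1)·(1)·(-16) = -28

-28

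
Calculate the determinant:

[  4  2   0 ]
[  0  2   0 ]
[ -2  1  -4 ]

-32

Expand along row 2:
  + 2 · |4 0; -2 -4| = 2·(-16 − 0) = -32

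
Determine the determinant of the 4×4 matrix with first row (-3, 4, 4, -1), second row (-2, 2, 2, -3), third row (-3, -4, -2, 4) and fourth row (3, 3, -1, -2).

The determinant is 154.

Expand along row 1:
  + (-3) · M_11   where M_11 = det([2 2 -3; -4 -2 4; 3 -1 -2]) = -6
  − (4) · M_12   where M_12 = det([-2 2 -3; -3 -2 4; 3 -1 -2]) = -31
  + (4) · M_13   where M_13 = det([-2 2 -3; -3 -4 4; 3 3 -2]) = 11
  − (-1) · M_14   where M_14 = det([-2 2 2; -3 -4 -2; 3 3 -1]) = -32
det = (+1)·(-3)·(-6) + (-1)·(4)·(-31) + (+1)·(4)·(11) + (-1)·(-1)·(-32) = 154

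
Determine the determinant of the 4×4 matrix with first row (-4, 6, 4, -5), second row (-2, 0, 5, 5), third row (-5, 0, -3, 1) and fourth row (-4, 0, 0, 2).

108

Expand along column 2 (it has 3 zeros):
  − (6) · M_12   where M_12 = det([-2 5 5; -5 -3 1; -4 0 2]) = -18
det = (-1)·(6)·(-18) = 108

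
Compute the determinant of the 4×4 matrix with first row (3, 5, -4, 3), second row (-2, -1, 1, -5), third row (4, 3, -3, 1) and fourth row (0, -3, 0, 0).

-108

Expand along row 4 (it has 3 zeros):
  + (-3) · M_42   where M_42 = det([3 -4 3; -2 1 -5; 4 -3 1]) = 36
det = (+1)·(-3)·(36) = -108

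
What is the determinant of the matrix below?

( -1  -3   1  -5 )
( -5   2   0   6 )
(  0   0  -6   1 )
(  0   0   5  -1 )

The matrix is block upper-triangular with a 2×2 block and a 2×2 block on the diagonal, so its determinant equals the product of the determinants of the diagonal blocks.
det of the 2×2 block = -17
det of the 2×2 block = 1
det = (-17)·(1) = -17

-17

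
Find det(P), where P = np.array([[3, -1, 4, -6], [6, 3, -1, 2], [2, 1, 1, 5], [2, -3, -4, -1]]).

Expand along row 1:
  + (3) · M_11   where M_11 = det([3 -1 2; 1 1 5; -3 -4 -1]) = 69
  − (-1) · M_12   where M_12 = det([6 -1 2; 2 1 5; 2 -4 -1]) = 82
  + (4) · M_13   where M_13 = det([6 3 2; 2 1 5; 2 -3 -1]) = 104
  − (-6) · M_14   where M_14 = det([6 3 -1; 2 1 1; 2 -3 -4]) = 32
det = (+1)·(3)·(69) + (-1)·(-1)·(82) + (+1)·(4)·(104) + (-1)·(-6)·(32) = 897

det(P) = 897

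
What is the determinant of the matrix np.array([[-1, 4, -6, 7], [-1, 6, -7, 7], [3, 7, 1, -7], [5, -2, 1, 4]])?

25

Expand along row 1:
  + (-1) · M_11   where M_11 = det([6 -7 7; 7 1 -7; -2 1 4]) = 227
  − (4) · M_12   where M_12 = det([-1 -7 7; 3 1 -7; 5 1 4]) = 304
  + (-6) · M_13   where M_13 = det([-1 6 7; 3 7 -7; 5 -2 4]) = -583
  − (7) · M_14   where M_14 = det([-1 6 -7; 3 7 1; 5 -2 1]) = 290
det = (+1)·(-1)·(227) + (-1)·(4)·(304) + (+1)·(-6)·(-583) + (-1)·(7)·(290) = 25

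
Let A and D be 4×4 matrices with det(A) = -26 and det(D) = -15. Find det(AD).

390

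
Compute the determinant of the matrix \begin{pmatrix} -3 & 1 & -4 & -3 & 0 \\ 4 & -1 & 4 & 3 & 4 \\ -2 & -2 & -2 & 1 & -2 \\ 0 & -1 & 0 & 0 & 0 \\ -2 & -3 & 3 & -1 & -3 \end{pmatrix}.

-140

Expand along row 4 (it has 4 zeros):
  + (-1) · M_42   where M_42 = det([-3 -4 -3 0; 4 4 3 4; -2 -2 1 -2; -2 3 -1 -3]) = 140
det = (+1)·(-1)·(140) = -140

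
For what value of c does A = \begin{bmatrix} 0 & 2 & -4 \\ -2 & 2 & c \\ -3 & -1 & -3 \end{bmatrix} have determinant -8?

Expanding along the row containing c, det(A) is linear in c: det(A) = (-6)·c + (-44).
Set (-6)·c + (-44) = -8  ⇒  (-6)·c = 36  ⇒  c = -6.

c = -6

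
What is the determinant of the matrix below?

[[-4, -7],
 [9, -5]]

The determinant is 83.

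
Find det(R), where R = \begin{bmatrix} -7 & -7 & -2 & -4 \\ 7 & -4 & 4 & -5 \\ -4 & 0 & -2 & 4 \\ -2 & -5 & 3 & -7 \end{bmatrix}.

-668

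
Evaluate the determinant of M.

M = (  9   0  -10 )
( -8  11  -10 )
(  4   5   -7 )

Expand along row 1:
  + 9 · |11 -10; 5 -7| = 9·(-77 − (-50)) = -243
  + (-10) · |-8 11; 4 5| = (-10)·(-40 − 44) = 840
Sum: (-243) + (840) = 597

The determinant is 597.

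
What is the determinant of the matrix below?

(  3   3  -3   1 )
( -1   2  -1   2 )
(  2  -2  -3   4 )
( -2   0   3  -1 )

Expand along row 4 (it has 1 zero):
  − (-2) · M_41   where M_41 = det([3 -3 1; 2 -1 2; -2 -3 4]) = 34
  − (3) · M_43   where M_43 = det([3 3 1; -1 2 2; 2 -2 4]) = 58
  + (-1) · M_44   where M_44 = det([3 3 -3; -1 2 -1; 2 -2 -3]) = -33
det = (-1)·(-2)·(34) + (-1)·(3)·(58) + (+1)·(-1)·(-33) = -73

-73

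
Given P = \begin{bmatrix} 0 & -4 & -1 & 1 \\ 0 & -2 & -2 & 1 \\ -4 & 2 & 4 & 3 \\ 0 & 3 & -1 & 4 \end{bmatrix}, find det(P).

Expand along column 1 (it has 3 zeros):
  + (-4) · M_31   where M_31 = det([-4 -1 1; -2 -2 1; 3 -1 4]) = 25
det = (+1)·(-4)·(25) = -100

|P| = -100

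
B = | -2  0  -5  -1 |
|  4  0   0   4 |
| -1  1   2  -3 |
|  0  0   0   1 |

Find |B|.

|B| = -20

Expand along row 4 (it has 3 zeros):
  + (1) · M_44   where M_44 = det([-2 0 -5; 4 0 0; -1 1 2]) = -20
det = (+1)·(1)·(-20) = -20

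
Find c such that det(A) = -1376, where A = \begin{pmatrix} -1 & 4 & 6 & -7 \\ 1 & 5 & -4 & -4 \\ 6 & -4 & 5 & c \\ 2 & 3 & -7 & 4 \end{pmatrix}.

c = 7

Expanding along the row containing c, det(A) is linear in c: det(A) = (23)·c + (-1537).
Set (23)·c + (-1537) = -1376  ⇒  (23)·c = 161  ⇒  c = 7.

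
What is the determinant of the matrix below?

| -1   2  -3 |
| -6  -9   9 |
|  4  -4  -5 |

The determinant is -249.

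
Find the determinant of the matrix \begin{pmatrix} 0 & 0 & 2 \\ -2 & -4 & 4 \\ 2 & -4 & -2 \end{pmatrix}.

Expand along row 1:
  + 2 · |-2 -4; 2 -4| = 2·(8 − (-8)) = 32

The determinant is 32.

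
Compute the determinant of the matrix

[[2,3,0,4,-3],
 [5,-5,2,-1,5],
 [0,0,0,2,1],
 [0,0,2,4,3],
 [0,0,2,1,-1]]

The matrix is block upper-triangular with a 2×2 block and a 3×3 block on the diagonal, so its determinant equals the product of the determinants of the diagonal blocks.
det of the 2×2 block = -25
det of the 3×3 block = 10
det = (-25)·(10) = -250

The determinant is -250.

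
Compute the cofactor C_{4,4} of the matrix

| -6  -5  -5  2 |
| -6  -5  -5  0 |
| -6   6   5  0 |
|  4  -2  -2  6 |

0

Delete row 4 and column 4; the remaining 3×3 submatrix is [-6 -5 -5; -6 -5 -5; -6 6 5].
Its determinant is 0.
The cofactor carries sign (−1)^(4+4) = +1, so C_{4,4} = +(0) = 0.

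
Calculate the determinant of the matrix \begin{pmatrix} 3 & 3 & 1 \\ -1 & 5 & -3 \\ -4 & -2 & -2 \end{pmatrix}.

4

Expand along column 1:
  + 3 · |5 -3; -2 -2| = 3·(-10 − 6) = -48
  − (-1) · |3 1; -2 -2| = −(-1)·(-6 − (-2)) = -4
  + (-4) · |3 1; 5 -3| = (-4)·(-9 − 5) = 56
Sum: (-48) + (-4) + (56) = 4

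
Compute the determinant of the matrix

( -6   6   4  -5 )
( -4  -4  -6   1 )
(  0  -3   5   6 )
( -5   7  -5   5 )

Expand along row 3 (it has 1 zero):
  − (-3) · M_32   where M_32 = det([-6 4 -5; -4 -6 1; -5 -5 5]) = 260
  + (5) · M_33   where M_33 = det([-6 6 -5; -4 -4 1; -5 7 5]) = 492
  − (6) · M_34   where M_34 = det([-6 6 4; -4 -4 -6; -5 7 -5]) = -504
det = (-1)·(-3)·(260) + (+1)·(5)·(492) + (-1)·(6)·(-504) = 6264

6264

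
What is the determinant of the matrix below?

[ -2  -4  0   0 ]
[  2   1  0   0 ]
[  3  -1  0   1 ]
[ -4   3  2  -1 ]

The determinant is -12.

The matrix is block lower-triangular with a 2×2 block and a 2×2 block on the diagonal, so its determinant equals the product of the determinants of the diagonal blocks.
det of the 2×2 block = 6
det of the 2×2 block = -2
det = (6)·(-2) = -12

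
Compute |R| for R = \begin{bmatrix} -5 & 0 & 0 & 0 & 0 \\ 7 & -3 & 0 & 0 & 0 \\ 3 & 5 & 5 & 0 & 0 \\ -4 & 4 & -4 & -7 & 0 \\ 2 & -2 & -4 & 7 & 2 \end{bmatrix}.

R is lower triangular, so det(R) is the product of the diagonal entries:
det = (-5) · (-3) · (5) · (-7) · (2) = -1050

|R| = -1050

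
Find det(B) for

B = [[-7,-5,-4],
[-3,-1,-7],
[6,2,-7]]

Expand along column 1:
  + (-7) · |-1 -7; 2 -7| = (-7)·(7 − (-14)) = -147
  − (-3) · |-5 -4; 2 -7| = −(-3)·(35 − (-8)) = 129
  + 6 · |-5 -4; -1 -7| = 6·(35 − 4) = 186
Sum: (-147) + (129) + (186) = 168

168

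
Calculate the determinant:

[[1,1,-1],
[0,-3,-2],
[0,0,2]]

The matrix is upper triangular, so the determinant is the product of the diagonal entries:
det = (1) · (-3) · (2) = -6

-6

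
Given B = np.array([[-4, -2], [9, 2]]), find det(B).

The determinant is 10.

det(B) = (-4)·2 − (-2)·9 = -8 − (-18) = 10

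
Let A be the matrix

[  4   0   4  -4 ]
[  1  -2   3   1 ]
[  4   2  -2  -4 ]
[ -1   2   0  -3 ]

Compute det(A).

The determinant is -16.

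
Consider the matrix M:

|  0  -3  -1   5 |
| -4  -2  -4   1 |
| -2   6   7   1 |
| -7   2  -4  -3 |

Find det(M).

Expand along row 1 (it has 1 zero):
  − (-3) · M_12   where M_12 = det([-4 -4 1; -2 7 1; -7 -4 -3]) = 177
  + (-1) · M_13   where M_13 = det([-4 -2 1; -2 6 1; -7 2 -3]) = 144
  − (5) · M_14   where M_14 = det([-4 -2 -4; -2 6 7; -7 2 -4]) = 114
det = (-1)·(-3)·(177) + (+1)·(-1)·(144) + (-1)·(5)·(114) = -183

The determinant is -183.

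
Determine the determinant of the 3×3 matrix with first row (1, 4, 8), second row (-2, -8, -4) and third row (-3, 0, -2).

Expand along row 3:
  + (-3) · |4 8; -8 -4| = (-3)·(-16 − (-64)) = -144
  + (-2) · |1 4; -2 -8| = (-2)·(-8 − (-8)) = 0
Sum: (-144) + (0) = -144

-144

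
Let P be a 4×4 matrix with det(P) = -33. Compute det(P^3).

-35937

det(P^3) = (det P)^3 = (-33)^3 = -35937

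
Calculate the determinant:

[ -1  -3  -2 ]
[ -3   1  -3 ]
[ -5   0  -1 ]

Expand along column 2:
  − (-3) · |-3 -3; -5 -1| = −(-3)·(3 − 15) = -36
  + 1 · |-1 -2; -5 -1| = 1·(1 − 10) = -9
Sum: (-36) + (-9) = -45

The determinant is -45.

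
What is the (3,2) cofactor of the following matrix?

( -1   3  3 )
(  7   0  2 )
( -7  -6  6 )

Delete row 3 and column 2; the remaining 2×2 submatrix is [-1 3; 7 2].
Its determinant is (-1)·2 − 3·7 = -23.
The cofactor carries sign (−1)^(3+2) = −1, so C_{3,2} = −(-23) = 23.

The cofactor is 23.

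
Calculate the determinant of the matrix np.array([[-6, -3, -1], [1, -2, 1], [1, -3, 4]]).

Expand along column 1:
  + (-6) · |-2 1; -3 4| = (-6)·(-8 − (-3)) = 30
  − 1 · |-3 -1; -3 4| = −1·(-12 − 3) = 15
  + 1 · |-3 -1; -2 1| = 1·(-3 − 2) = -5
Sum: (30) + (15) + (-5) = 40

40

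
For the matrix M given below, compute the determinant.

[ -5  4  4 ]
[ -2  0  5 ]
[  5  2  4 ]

166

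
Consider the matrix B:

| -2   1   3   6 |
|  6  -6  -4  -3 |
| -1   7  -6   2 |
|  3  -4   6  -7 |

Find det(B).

-1407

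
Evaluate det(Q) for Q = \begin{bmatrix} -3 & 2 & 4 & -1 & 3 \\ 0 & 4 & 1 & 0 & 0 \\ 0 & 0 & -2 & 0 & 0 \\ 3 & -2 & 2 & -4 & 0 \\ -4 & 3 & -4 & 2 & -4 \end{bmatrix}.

Expand along row 3 (it has 4 zeros):
  + (-2) · M_33   where M_33 = det([-3 2 -1 3; 0 4 0 0; 3 -2 -4 0; -4 3 2 -4]) = -360
det = (+1)·(-2)·(-360) = 720

720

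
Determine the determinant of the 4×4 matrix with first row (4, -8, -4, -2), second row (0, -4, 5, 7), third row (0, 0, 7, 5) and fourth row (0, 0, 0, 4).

The matrix is upper triangular, so the determinant is the product of the diagonal entries:
det = (4) · (-4) · (7) · (4) = -448

-448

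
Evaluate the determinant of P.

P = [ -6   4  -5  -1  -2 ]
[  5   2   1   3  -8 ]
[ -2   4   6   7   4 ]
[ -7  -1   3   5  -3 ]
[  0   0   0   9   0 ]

det(P) = -44100

Expand along row 5 (it has 4 zeros):
  − (9) · M_54   where M_54 = det([-6 4 -5 -2; 5 2 1 -8; -2 4 6 4; -7 -1 3 -3]) = 4900
det = (-1)·(9)·(4900) = -44100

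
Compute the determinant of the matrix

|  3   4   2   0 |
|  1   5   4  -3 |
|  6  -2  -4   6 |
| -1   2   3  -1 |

Expand along row 1 (it has 1 zero):
  + (3) · M_11   where M_11 = det([5 4 -3; -2 -4 6; 2 3 -1]) = -36
  − (4) · M_12   where M_12 = det([1 4 -3; 6 -4 6; -1 3 -1]) = -56
  + (2) · M_13   where M_13 = det([1 5 -3; 6 -2 6; -1 2 -1]) = -40
det = (+1)·(3)·(-36) + (-1)·(4)·(-56) + (+1)·(2)·(-40) = 36

36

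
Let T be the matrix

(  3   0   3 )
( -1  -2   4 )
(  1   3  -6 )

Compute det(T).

|T| = -3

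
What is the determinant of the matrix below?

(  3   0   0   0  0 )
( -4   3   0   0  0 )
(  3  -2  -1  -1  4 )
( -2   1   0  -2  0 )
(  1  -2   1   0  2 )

The matrix is block lower-triangular with a 2×2 block and a 3×3 block on the diagonal, so its determinant equals the product of the determinants of the diagonal blocks.
det of the 2×2 block = 9
det of the 3×3 block = 12
det = (9)·(12) = 108

The determinant is 108.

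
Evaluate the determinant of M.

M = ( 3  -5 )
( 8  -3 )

det(M) = 3·(-3) − (-5)·8 = -9 − (-40) = 31

31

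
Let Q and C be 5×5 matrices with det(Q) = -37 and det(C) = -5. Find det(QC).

det(QC) = det(Q)·det(C) = (-37)·(-5) = 185

185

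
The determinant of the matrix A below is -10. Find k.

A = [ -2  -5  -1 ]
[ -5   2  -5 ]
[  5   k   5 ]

Expanding along the column containing k, det(A) is linear in k: det(A) = (-5)·k + (-10).
Set (-5)·k + (-10) = -10  ⇒  (-5)·k = 0  ⇒  k = 0.

k = 0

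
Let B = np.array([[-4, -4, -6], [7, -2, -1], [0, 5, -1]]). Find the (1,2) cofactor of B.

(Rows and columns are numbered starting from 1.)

Delete row 1 and column 2; the remaining 2×2 submatrix is [7 -1; 0 -1].
Its determinant is 7·(-1) − (-1)·0 = -7.
The cofactor carries sign (−1)^(1+2) = −1, so C_{1,2} = −(-7) = 7.

7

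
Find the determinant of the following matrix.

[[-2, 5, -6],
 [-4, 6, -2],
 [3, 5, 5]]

218

Expand along column 1:
  + (-2) · |6 -2; 5 5| = (-2)·(30 − (-10)) = -80
  − (-4) · |5 -6; 5 5| = −(-4)·(25 − (-30)) = 220
  + 3 · |5 -6; 6 -2| = 3·(-10 − (-36)) = 78
Sum: (-80) + (220) + (78) = 218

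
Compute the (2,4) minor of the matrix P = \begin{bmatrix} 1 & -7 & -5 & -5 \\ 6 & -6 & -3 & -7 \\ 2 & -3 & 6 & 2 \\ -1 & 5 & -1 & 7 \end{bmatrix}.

-34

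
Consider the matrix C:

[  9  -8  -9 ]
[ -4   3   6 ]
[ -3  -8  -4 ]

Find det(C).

227

Expand along column 1:
  + 9 · |3 6; -8 -4| = 9·(-12 − (-48)) = 324
  − (-4) · |-8 -9; -8 -4| = −(-4)·(32 − 72) = -160
  + (-3) · |-8 -9; 3 6| = (-3)·(-48 − (-27)) = 63
Sum: (324) + (-160) + (63) = 227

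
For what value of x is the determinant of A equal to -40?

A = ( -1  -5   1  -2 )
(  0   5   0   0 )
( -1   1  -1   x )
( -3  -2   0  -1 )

Expanding along the row containing x, det(A) is linear in x: det(A) = (-15)·x + (20).
Set (-15)·x + (20) = -40  ⇒  (-15)·x = -60  ⇒  x = 4.

4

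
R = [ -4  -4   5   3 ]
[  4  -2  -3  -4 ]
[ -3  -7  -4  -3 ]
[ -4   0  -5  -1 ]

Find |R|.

Expand along row 4 (it has 1 zero):
  − (-4) · M_41   where M_41 = det([-4 5 3; -2 -3 -4; -7 -4 -3]) = 99
  − (-5) · M_43   where M_43 = det([-4 -4 3; 4 -2 -4; -3 -7 -3]) = -110
  + (-1) · M_44   where M_44 = det([-4 -4 5; 4 -2 -3; -3 -7 -4]) = -218
det = (-1)·(-4)·(99) + (-1)·(-5)·(-110) + (+1)·(-1)·(-218) = 64

det(R) = 64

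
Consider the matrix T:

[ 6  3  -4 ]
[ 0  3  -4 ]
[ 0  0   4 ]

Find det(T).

T is upper triangular, so det(T) is the product of the diagonal entries:
det = (6) · (3) · (4) = 72

|T| = 72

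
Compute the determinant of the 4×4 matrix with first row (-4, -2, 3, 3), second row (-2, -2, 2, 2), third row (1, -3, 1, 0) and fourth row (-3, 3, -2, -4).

The determinant is -8.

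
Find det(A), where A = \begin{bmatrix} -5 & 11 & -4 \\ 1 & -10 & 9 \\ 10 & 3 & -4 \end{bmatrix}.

Expand along row 1:
  + (-5) · |-10 9; 3 -4| = (-5)·(40 − 27) = -65
  − 11 · |1 9; 10 -4| = −11·(-4 − 90) = 1034
  + (-4) · |1 -10; 10 3| = (-4)·(3 − (-100)) = -412
Sum: (-65) + (1034) + (-412) = 557

The determinant is 557.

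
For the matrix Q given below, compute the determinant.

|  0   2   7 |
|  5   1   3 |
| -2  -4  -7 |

Expand along column 1:
  − 5 · |2 7; -4 -7| = −5·(-14 − (-28)) = -70
  + (-2) · |2 7; 1 3| = (-2)·(6 − 7) = 2
Sum: (-70) + (2) = -68

-68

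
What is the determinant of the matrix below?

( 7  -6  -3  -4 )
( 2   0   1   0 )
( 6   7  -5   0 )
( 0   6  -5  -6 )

The determinant is 1226.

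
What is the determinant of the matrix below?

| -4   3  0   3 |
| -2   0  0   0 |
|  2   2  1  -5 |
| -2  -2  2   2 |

Expand along row 2 (it has 3 zeros):
  − (-2) · M_21   where M_21 = det([3 0 3; 2 1 -5; -2 2 2]) = 54
det = (-1)·(-2)·(54) = 108

108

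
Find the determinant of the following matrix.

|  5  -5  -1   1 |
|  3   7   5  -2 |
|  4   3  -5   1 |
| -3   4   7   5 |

Expand along row 1:
  + (5) · M_11   where M_11 = det([7 5 -2; 3 -5 1; 4 7 5]) = -361
  − (-5) · M_12   where M_12 = det([3 5 -2; 4 -5 1; -3 7 5]) = -237
  + (-1) · M_13   where M_13 = det([3 7 -2; 4 3 1; -3 4 5]) = -178
  − (1) · M_14   where M_14 = det([3 7 5; 4 3 -5; -3 4 7]) = 157
det = (+1)·(5)·(-361) + (-1)·(-5)·(-237) + (+1)·(-1)·(-178) + (-1)·(1)·(157) = -2969

The determinant is -2969.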